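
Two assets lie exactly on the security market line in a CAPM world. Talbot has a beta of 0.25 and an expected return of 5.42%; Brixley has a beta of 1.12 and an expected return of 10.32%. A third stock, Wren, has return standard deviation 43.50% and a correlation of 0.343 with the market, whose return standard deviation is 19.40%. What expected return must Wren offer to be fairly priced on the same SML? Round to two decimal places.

MRP = (10.32% − 5.42%) / (1.12 − 0.25) = 5.6322%
R_f = 5.42% − 0.25 × 5.6322% = 4.0120%
β_Wren = ρ·σ_i/σ_m = 0.343 × 43.50 / 19.40 = 0.7691
E(R_Wren) = R_f + β × MRP = 4.0120% + 0.7691 × 5.6322% = 8.34%

8.34%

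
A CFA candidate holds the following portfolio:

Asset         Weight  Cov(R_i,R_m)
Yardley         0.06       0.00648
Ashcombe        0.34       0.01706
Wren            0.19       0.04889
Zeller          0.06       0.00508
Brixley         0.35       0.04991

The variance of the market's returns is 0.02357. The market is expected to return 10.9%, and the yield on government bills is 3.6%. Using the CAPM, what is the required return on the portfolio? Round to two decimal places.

13.90%

β_Yardley = 0.00648 / 0.02357 = 0.2749
β_Ashcombe = 0.01706 / 0.02357 = 0.7238
β_Wren = 0.04889 / 0.02357 = 2.0742
β_Zeller = 0.00508 / 0.02357 = 0.2155
β_Brixley = 0.04991 / 0.02357 = 2.1175
β_P = Σ w_i β_i = 0.06×0.2749 + 0.34×0.7238 + 0.19×2.0742 + 0.06×0.2155 + 0.35×2.1175 = 1.4107
MRP = 10.9% − 3.6% = 7.30%
E(R_P) = R_f + β_P × MRP = 3.6% + 1.4107 × 7.3% = 13.90%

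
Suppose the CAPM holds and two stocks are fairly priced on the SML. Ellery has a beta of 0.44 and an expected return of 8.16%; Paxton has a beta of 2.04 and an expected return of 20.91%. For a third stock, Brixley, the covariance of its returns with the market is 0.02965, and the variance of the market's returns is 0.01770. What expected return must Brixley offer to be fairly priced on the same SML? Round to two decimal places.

18.00%

MRP = (20.91% − 8.16%) / (2.04 − 0.44) = 7.9688%
R_f = 8.16% − 0.44 × 7.9688% = 4.6537%
β_Brixley = Cov / Var(R_m) = 0.02965 / 0.01770 = 1.6751
E(R_Brixley) = R_f + β × MRP = 4.6537% + 1.6751 × 7.9688% = 18.00%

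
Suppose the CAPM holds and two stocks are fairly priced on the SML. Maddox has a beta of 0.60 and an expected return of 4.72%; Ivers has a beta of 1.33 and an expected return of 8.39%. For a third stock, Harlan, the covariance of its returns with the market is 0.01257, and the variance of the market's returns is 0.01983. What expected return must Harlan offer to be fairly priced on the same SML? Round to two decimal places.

MRP = (8.39% − 4.72%) / (1.33 − 0.60) = 5.0274%
R_f = 4.72% − 0.60 × 5.0274% = 1.7036%
β_Harlan = Cov / Var(R_m) = 0.01257 / 0.01983 = 0.6339
E(R_Harlan) = R_f + β × MRP = 1.7036% + 0.6339 × 5.0274% = 4.89%

4.89%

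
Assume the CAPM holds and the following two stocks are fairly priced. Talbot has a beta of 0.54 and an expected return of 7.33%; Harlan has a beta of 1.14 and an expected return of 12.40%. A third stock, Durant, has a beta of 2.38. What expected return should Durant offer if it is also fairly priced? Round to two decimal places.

22.88%

MRP (SML slope) = (12.40% − 7.33%) / (1.14 − 0.54) = 5.07% / 0.60 = 8.4500%
R_f (intercept) = 7.33% − 0.54 × 8.4500% = 2.7670%
E(R_Durant) = R_f + β × MRP = 2.7670% + 2.38 × 8.4500% = 22.88%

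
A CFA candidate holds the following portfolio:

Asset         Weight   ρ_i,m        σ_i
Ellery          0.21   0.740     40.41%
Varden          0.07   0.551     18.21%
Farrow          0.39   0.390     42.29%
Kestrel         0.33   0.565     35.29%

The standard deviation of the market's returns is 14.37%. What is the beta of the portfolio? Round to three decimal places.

β_Ellery = 0.740 × 40.41% / 14.37% = 2.0810
β_Varden = 0.551 × 18.21% / 14.37% = 0.6982
β_Farrow = 0.390 × 42.29% / 14.37% = 1.1477
β_Kestrel = 0.565 × 35.29% / 14.37% = 1.3875
β_P = Σ w_i β_i = 0.21×2.0810 + 0.07×0.6982 + 0.39×1.1477 + 0.33×1.3875 = 1.3914

1.391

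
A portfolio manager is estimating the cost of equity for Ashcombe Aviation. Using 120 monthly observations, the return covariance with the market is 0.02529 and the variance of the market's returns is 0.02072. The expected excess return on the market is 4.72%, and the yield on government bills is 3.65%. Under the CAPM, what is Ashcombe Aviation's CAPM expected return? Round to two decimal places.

9.41%

β = Cov(R_i, R_m) / Var(R_m) = 0.02529 / 0.02072 = 1.2206
E(R) = R_f + β × MRP = 3.65% + 1.2206 × 4.72% = 9.41%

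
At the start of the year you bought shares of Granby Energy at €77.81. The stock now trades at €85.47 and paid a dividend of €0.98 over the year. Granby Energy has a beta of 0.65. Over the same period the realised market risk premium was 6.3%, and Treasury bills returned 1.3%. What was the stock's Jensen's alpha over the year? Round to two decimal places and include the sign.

Realised HPR = (P1 + D1 − P0) / P0 = (85.47 + 0.98 − 77.81) / 77.81 = 8.64 / 77.81 = 11.1040%
CAPM required = R_f + β·MRP = 1.3% + 0.65 × 6.3% = 5.3950%
α = realised − required = 11.1040% − 5.3950% = +5.71%

+5.71%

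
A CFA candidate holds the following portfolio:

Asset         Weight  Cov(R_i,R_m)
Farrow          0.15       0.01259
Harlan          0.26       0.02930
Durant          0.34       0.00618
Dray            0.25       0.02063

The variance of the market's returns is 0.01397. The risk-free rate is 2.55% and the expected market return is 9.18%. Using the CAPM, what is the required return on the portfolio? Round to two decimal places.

β_Farrow = 0.01259 / 0.01397 = 0.9012
β_Harlan = 0.02930 / 0.01397 = 2.0974
β_Durant = 0.00618 / 0.01397 = 0.4424
β_Dray = 0.02063 / 0.01397 = 1.4767
β_P = Σ w_i β_i = 0.15×0.9012 + 0.26×2.0974 + 0.34×0.4424 + 0.25×1.4767 = 1.2001
MRP = 9.18% − 2.55% = 6.63%
E(R_P) = R_f + β_P × MRP = 2.55% + 1.2001 × 6.63% = 10.51%

10.51%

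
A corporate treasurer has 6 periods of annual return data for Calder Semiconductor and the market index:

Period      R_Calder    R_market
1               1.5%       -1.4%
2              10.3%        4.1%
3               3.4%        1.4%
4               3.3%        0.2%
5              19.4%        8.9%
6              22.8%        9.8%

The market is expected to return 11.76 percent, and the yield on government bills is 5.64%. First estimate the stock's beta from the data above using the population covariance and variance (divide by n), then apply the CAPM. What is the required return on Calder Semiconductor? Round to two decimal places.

Mean R_i = (1.5 + 10.3 + 3.4 + 3.3 + 19.4 + 22.8) / 6 = 10.1167%
Mean R_m = (-1.4 + 4.1 + 1.4 + 0.2 + 8.9 + 9.8) / 6 = 3.8333%
Σ(R_i − R̄_i)(R_m − R̄_m) = 208.9667  ⇒  Cov = 208.9667 / 6 = 34.8278
Σ(R_m − R̄_m)² = 107.8533  ⇒  Var(R_m) = 107.8533 / 6 = 17.9756
β = Cov / Var(R_m) = 34.8278 / 17.9756 = 1.9375
MRP = 11.76% − 5.64% = 6.12%
E(R) = R_f + β × MRP = 5.64% + 1.9375 × 6.12% = 17.50%

17.50%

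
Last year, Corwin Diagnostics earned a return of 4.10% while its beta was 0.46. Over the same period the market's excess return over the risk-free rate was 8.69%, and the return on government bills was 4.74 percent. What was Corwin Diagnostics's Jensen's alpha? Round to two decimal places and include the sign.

CAPM benchmark = R_f + β(R_m − R_f) = 4.74% + 0.46 × 8.69% = 8.7374%
α = actual − benchmark = 4.10% − 8.7374% = -4.64%

-4.64%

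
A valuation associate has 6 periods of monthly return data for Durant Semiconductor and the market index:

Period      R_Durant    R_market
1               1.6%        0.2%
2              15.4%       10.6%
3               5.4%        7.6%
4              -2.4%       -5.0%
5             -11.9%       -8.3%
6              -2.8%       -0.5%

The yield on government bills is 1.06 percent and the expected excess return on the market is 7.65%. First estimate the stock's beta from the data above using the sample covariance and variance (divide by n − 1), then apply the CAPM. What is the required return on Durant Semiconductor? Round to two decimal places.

Mean R_i = (1.6 + 15.4 + 5.4 − 2.4 − 11.9 − 2.8) / 6 = 0.8833%
Mean R_m = (0.2 + 10.6 + 7.6 − 5.0 − 8.3 − 0.5) / 6 = 0.7667%
Σ(R_i − R̄_i)(R_m − R̄_m) = 312.7067  ⇒  Cov = 312.7067 / 5 = 62.5413
Σ(R_m − R̄_m)² = 260.7733  ⇒  Var(R_m) = 260.7733 / 5 = 52.1547
β = Cov / Var(R_m) = 62.5413 / 52.1547 = 1.1991
E(R) = R_f + β × MRP = 1.06% + 1.1991 × 7.65% = 10.23%

10.23%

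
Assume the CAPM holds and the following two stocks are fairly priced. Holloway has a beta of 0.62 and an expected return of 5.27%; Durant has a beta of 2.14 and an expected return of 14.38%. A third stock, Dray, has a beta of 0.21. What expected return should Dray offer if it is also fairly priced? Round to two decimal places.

MRP (SML slope) = (14.38% − 5.27%) / (2.14 − 0.62) = 9.11% / 1.52 = 5.9934%
R_f (intercept) = 5.27% − 0.62 × 5.9934% = 1.5541%
E(R_Dray) = R_f + β × MRP = 1.5541% + 0.21 × 5.9934% = 2.81%

2.81%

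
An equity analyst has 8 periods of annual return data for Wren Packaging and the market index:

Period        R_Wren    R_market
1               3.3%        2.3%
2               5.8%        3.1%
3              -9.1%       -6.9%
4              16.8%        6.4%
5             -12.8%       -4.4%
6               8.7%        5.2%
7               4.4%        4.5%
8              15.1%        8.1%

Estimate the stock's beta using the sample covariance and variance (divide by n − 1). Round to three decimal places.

1.887

Mean R_i = (3.3 + 5.8 − 9.1 + 16.8 − 12.8 + 8.7 + 4.4 + 15.1) / 8 = 4.0250%
Mean R_m = (2.3 + 3.1 − 6.9 + 6.4 − 4.4 + 5.2 + 4.5 + 8.1) / 8 = 2.2875%
Σ(R_i − R̄_i)(R_m − R̄_m) = 365.8925  ⇒  Cov = 365.8925 / 7 = 52.2704
Σ(R_m − R̄_m)² = 193.8688  ⇒  Var(R_m) = 193.8688 / 7 = 27.6955
β = Cov / Var(R_m) = 52.2704 / 27.6955 = 1.8873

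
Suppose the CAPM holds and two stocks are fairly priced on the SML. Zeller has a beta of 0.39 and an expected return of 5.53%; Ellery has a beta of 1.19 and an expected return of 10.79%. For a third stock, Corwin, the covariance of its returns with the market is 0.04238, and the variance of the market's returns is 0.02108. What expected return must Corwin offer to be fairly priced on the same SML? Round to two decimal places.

16.18%

MRP = (10.79% − 5.53%) / (1.19 − 0.39) = 6.5750%
R_f = 5.53% − 0.39 × 6.5750% = 2.9658%
β_Corwin = Cov / Var(R_m) = 0.04238 / 0.02108 = 2.0104
E(R_Corwin) = R_f + β × MRP = 2.9658% + 2.0104 × 6.5750% = 16.18%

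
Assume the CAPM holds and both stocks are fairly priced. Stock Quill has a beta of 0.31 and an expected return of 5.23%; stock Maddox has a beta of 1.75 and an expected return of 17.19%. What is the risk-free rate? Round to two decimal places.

Both satisfy E(R) = R_f + β·MRP, so the slope of the SML is
MRP = (17.19% − 5.23%) / (1.75 − 0.31) = 11.96% / 1.44 = 8.3056%
R_f = E(R_Quill) − β_Quill·MRP = 5.23% − 0.31 × 8.3056% = 2.6553%

2.66%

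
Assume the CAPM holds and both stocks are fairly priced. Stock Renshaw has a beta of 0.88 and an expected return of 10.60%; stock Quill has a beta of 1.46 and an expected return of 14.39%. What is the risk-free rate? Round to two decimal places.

4.85%

Both satisfy E(R) = R_f + β·MRP, so the slope of the SML is
MRP = (14.39% − 10.60%) / (1.46 − 0.88) = 3.79% / 0.58 = 6.5345%
R_f = E(R_Renshaw) − β_Renshaw·MRP = 10.60% − 0.88 × 6.5345% = 4.8496%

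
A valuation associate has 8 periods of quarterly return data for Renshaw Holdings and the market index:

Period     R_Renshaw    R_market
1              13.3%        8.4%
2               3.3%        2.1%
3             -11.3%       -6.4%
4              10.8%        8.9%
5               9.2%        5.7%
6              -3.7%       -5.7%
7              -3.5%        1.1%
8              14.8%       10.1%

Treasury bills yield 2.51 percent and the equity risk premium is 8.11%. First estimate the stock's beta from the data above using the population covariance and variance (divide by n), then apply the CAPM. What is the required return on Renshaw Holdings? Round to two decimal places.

13.88%

Mean R_i = (13.3 + 3.3 − 11.3 + 10.8 + 9.2 − 3.7 − 3.5 + 14.8) / 8 = 4.1125%
Mean R_m = (8.4 + 2.1 − 6.4 + 8.9 + 5.7 − 5.7 + 1.1 + 10.1) / 8 = 3.0250%
Σ(R_i − R̄_i)(R_m − R̄_m) = 406.7275  ⇒  Cov = 406.7275 / 8 = 50.8409
Σ(R_m − R̄_m)² = 290.1350  ⇒  Var(R_m) = 290.1350 / 8 = 36.2669
β = Cov / Var(R_m) = 50.8409 / 36.2669 = 1.4019
E(R) = R_f + β × MRP = 2.51% + 1.4019 × 8.11% = 13.88%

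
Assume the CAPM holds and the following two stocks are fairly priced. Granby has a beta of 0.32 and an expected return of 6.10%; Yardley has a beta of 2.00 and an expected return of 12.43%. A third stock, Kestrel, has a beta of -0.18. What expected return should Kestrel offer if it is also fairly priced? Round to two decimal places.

MRP (SML slope) = (12.43% − 6.10%) / (2.00 − 0.32) = 6.33% / 1.68 = 3.7679%
R_f (intercept) = 6.10% − 0.32 × 3.7679% = 4.8943%
E(R_Kestrel) = R_f + β × MRP = 4.8943% + -0.18 × 3.7679% = 4.22%

4.22%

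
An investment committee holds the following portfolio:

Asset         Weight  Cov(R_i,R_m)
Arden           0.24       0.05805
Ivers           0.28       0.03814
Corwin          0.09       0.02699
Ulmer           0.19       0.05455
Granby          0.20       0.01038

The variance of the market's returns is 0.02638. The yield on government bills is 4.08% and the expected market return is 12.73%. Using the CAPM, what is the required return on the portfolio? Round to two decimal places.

β_Arden = 0.05805 / 0.02638 = 2.2005
β_Ivers = 0.03814 / 0.02638 = 1.4458
β_Corwin = 0.02699 / 0.02638 = 1.0231
β_Ulmer = 0.05455 / 0.02638 = 2.0679
β_Granby = 0.01038 / 0.02638 = 0.3935
β_P = Σ w_i β_i = 0.24×2.2005 + 0.28×1.4458 + 0.09×1.0231 + 0.19×2.0679 + 0.20×0.3935 = 1.4966
MRP = 12.73% − 4.08% = 8.65%
E(R_P) = R_f + β_P × MRP = 4.08% + 1.4966 × 8.65% = 17.03%

17.03%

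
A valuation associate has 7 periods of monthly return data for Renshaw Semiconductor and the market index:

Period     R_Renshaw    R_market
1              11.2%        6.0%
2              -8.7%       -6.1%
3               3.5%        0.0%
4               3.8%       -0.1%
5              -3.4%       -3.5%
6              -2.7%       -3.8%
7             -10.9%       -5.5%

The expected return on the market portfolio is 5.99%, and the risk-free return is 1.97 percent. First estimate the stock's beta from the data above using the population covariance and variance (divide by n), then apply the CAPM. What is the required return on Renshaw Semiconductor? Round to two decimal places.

9.12%

Mean R_i = (11.2 − 8.7 + 3.5 + 3.8 − 3.4 − 2.7 − 10.9) / 7 = -1.0286%
Mean R_m = (6.0 − 6.1 + 0.0 − 0.1 − 3.5 − 3.8 − 5.5) / 7 = -1.8571%
Σ(R_i − R̄_i)(R_m − R̄_m) = 188.6286  ⇒  Cov = 188.6286 / 7 = 26.9469
Σ(R_m − R̄_m)² = 106.0171  ⇒  Var(R_m) = 106.0171 / 7 = 15.1453
β = Cov / Var(R_m) = 26.9469 / 15.1453 = 1.7792
MRP = 5.99% − 1.97% = 4.02%
E(R) = R_f + β × MRP = 1.97% + 1.7792 × 4.02% = 9.12%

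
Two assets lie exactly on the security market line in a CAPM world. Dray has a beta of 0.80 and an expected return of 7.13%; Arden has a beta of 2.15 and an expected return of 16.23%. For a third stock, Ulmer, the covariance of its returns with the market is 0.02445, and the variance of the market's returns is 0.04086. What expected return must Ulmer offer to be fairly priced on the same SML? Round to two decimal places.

5.77%

MRP = (16.23% − 7.13%) / (2.15 − 0.80) = 6.7407%
R_f = 7.13% − 0.80 × 6.7407% = 1.7374%
β_Ulmer = Cov / Var(R_m) = 0.02445 / 0.04086 = 0.5984
E(R_Ulmer) = R_f + β × MRP = 1.7374% + 0.5984 × 6.7407% = 5.77%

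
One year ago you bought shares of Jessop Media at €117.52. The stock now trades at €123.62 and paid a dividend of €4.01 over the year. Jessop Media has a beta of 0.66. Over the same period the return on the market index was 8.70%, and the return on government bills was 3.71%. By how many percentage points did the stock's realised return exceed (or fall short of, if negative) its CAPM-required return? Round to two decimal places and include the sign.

Realised HPR = (P1 + D1 − P0) / P0 = (123.62 + 4.01 − 117.52) / 117.52 = 10.11 / 117.52 = 8.6028%
MRP = 8.70% − 3.71% = 4.99%
CAPM required = R_f + β·MRP = 3.71% + 0.66 × 4.99% = 7.0034%
α = realised − required = 8.6028% − 7.0034% = +1.60%

+1.60%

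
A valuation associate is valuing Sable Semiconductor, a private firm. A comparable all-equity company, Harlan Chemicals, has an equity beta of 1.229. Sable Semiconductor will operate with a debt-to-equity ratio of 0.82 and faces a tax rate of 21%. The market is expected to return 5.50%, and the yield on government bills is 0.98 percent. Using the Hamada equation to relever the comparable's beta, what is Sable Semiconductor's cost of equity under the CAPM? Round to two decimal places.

10.13%

β_L = β_U × [1 + (1 − t)(D/E)] = 1.229 × [1 + (1 − 0.21) × 0.82]
    = 1.229 × [1 + 0.79 × 0.82] = 1.229 × 1.6478 = 2.0251
MRP = 5.50% − 0.98% = 4.52%
E(R) = R_f + β_L × MRP = 0.98% + 2.0251 × 4.52% = 10.13%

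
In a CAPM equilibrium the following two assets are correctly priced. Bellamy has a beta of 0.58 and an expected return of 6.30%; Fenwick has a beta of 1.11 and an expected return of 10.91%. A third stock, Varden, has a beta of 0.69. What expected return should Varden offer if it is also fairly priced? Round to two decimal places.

MRP (SML slope) = (10.91% − 6.30%) / (1.11 − 0.58) = 4.61% / 0.53 = 8.6981%
R_f (intercept) = 6.30% − 0.58 × 8.6981% = 1.2551%
E(R_Varden) = R_f + β × MRP = 1.2551% + 0.69 × 8.6981% = 7.26%

7.26%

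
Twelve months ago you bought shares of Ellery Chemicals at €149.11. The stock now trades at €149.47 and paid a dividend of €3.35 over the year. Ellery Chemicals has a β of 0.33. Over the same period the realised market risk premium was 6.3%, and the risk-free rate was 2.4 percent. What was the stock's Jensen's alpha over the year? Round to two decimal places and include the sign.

-1.99%

Realised HPR = (P1 + D1 − P0) / P0 = (149.47 + 3.35 − 149.11) / 149.11 = 3.71 / 149.11 = 2.4881%
CAPM required = R_f + β·MRP = 2.4% + 0.33 × 6.3% = 4.4790%
α = realised − required = 2.4881% − 4.4790% = -1.99%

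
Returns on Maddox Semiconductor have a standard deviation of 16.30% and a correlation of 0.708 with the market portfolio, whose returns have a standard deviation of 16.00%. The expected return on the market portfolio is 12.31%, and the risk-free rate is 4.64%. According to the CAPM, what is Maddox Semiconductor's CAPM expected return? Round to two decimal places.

10.17%

β = ρ × σ_i / σ_m = 0.708 × 16.30% / 16.00% = 0.7213
MRP = 12.31% − 4.64% = 7.67%
E(R) = 4.64% + 0.7213 × 7.67% = 10.17%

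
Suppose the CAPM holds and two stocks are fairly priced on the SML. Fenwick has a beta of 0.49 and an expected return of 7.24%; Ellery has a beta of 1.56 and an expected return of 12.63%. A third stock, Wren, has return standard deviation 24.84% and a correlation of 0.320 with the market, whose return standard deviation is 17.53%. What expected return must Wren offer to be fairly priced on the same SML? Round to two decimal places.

MRP = (12.63% − 7.24%) / (1.56 − 0.49) = 5.0374%
R_f = 7.24% − 0.49 × 5.0374% = 4.7717%
β_Wren = ρ·σ_i/σ_m = 0.320 × 24.84 / 17.53 = 0.4534
E(R_Wren) = R_f + β × MRP = 4.7717% + 0.4534 × 5.0374% = 7.06%

7.06%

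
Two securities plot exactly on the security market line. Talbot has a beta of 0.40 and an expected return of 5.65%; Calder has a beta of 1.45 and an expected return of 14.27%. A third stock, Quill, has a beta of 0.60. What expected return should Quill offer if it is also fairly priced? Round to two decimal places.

MRP (SML slope) = (14.27% − 5.65%) / (1.45 − 0.40) = 8.62% / 1.05 = 8.2095%
R_f (intercept) = 5.65% − 0.40 × 8.2095% = 2.3662%
E(R_Quill) = R_f + β × MRP = 2.3662% + 0.60 × 8.2095% = 7.29%

7.29%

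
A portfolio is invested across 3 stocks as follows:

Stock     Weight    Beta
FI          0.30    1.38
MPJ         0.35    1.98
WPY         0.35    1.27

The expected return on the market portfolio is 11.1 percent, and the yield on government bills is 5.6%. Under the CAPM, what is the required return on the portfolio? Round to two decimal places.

14.13%

β_P = Σ w_i β_i = 0.30×1.38 + 0.35×1.98 + 0.35×1.27 = 1.5515
MRP = 11.1% − 5.6% = 5.50%
E(R_P) = R_f + β_P × MRP = 5.6% + 1.5515 × 5.5% = 14.13%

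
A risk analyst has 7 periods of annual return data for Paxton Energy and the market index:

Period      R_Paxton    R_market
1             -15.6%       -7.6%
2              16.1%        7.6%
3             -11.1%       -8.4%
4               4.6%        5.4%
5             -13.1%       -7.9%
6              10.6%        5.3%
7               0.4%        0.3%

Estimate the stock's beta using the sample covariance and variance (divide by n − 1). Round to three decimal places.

Mean R_i = (-15.6 + 16.1 − 11.1 + 4.6 − 13.1 + 10.6 + 0.4) / 7 = -1.1571%
Mean R_m = (-7.6 + 7.6 − 8.4 + 5.4 − 7.9 + 5.3 + 0.3) / 7 = -0.7571%
Σ(R_i − R̄_i)(R_m − R̄_m) = 512.6571  ⇒  Cov = 512.6571 / 6 = 85.4429
Σ(R_m − R̄_m)² = 301.8171  ⇒  Var(R_m) = 301.8171 / 6 = 50.3029
β = Cov / Var(R_m) = 85.4429 / 50.3029 = 1.6986

1.699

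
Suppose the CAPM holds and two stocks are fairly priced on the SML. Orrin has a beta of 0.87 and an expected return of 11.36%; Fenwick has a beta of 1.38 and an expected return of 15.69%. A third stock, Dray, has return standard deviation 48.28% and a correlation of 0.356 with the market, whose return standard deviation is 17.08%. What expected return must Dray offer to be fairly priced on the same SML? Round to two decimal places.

MRP = (15.69% − 11.36%) / (1.38 − 0.87) = 8.4902%
R_f = 11.36% − 0.87 × 8.4902% = 3.9735%
β_Dray = ρ·σ_i/σ_m = 0.356 × 48.28 / 17.08 = 1.0063
E(R_Dray) = R_f + β × MRP = 3.9735% + 1.0063 × 8.4902% = 12.52%

12.52%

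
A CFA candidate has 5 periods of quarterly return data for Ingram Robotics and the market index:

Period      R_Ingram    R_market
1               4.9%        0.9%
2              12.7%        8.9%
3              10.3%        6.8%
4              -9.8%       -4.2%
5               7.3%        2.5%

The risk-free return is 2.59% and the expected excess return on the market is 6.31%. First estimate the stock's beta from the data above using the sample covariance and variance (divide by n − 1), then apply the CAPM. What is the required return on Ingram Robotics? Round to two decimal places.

Mean R_i = (4.9 + 12.7 + 10.3 − 9.8 + 7.3) / 5 = 5.0800%
Mean R_m = (0.9 + 8.9 + 6.8 − 4.2 + 2.5) / 5 = 2.9800%
Σ(R_i − R̄_i)(R_m − R̄_m) = 171.1980  ⇒  Cov = 171.1980 / 4 = 42.7995
Σ(R_m − R̄_m)² = 105.7480  ⇒  Var(R_m) = 105.7480 / 4 = 26.4370
β = Cov / Var(R_m) = 42.7995 / 26.4370 = 1.6189
E(R) = R_f + β × MRP = 2.59% + 1.6189 × 6.31% = 12.81%

12.81%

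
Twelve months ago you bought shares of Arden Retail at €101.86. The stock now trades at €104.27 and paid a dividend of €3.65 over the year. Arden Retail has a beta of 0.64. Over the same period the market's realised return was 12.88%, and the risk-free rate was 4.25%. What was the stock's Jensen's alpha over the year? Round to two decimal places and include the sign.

Realised HPR = (P1 + D1 − P0) / P0 = (104.27 + 3.65 − 101.86) / 101.86 = 6.06 / 101.86 = 5.9493%
MRP = 12.88% − 4.25% = 8.63%
CAPM required = R_f + β·MRP = 4.25% + 0.64 × 8.63% = 9.7732%
α = realised − required = 5.9493% − 9.7732% = -3.82%

-3.82%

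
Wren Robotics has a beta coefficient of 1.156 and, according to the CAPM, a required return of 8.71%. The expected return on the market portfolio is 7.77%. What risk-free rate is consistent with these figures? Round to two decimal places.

1.74%

E(R) = R_f + β(E(R_m) − R_f) = R_f(1 − β) + β·E(R_m)
8.71% = R_f × (1 − 1.156) + 1.156 × 7.77%
8.71% = R_f × -0.156 + 8.98212%
R_f = (8.71% − 8.98212%) / -0.156 = 1.74%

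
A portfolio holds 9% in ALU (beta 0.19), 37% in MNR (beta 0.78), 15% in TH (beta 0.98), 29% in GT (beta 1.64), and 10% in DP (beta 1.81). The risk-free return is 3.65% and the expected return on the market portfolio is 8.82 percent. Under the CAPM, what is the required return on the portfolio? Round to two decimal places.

9.39%

β_P = Σ w_i β_i = 0.09×0.19 + 0.37×0.78 + 0.15×0.98 + 0.29×1.64 + 0.10×1.81 = 1.1093
MRP = 8.82% − 3.65% = 5.17%
E(R_P) = R_f + β_P × MRP = 3.65% + 1.1093 × 5.17% = 9.39%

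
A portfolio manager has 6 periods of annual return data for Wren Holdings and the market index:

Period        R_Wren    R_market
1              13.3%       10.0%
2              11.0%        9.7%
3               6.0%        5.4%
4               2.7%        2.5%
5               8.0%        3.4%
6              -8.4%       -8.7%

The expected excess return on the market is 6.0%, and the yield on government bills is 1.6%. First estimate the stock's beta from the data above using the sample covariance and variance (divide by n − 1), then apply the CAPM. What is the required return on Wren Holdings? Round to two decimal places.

Mean R_i = (13.3 + 11.0 + 6.0 + 2.7 + 8.0 − 8.4) / 6 = 5.4333%
Mean R_m = (10.0 + 9.7 + 5.4 + 2.5 + 3.4 − 8.7) / 6 = 3.7167%
Σ(R_i − R̄_i)(R_m − R̄_m) = 257.9667  ⇒  Cov = 257.9667 / 5 = 51.5933
Σ(R_m − R̄_m)² = 233.8683  ⇒  Var(R_m) = 233.8683 / 5 = 46.7737
β = Cov / Var(R_m) = 51.5933 / 46.7737 = 1.1030
E(R) = R_f + β × MRP = 1.6% + 1.1030 × 6.0% = 8.22%

8.22%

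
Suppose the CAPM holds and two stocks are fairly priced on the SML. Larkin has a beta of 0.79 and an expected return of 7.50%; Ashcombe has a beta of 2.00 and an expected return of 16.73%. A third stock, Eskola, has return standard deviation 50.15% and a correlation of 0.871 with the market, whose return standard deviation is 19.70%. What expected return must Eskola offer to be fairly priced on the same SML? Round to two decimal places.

MRP = (16.73% − 7.50%) / (2.00 − 0.79) = 7.6281%
R_f = 7.50% − 0.79 × 7.6281% = 1.4738%
β_Eskola = ρ·σ_i/σ_m = 0.871 × 50.15 / 19.70 = 2.2173
E(R_Eskola) = R_f + β × MRP = 1.4738% + 2.2173 × 7.6281% = 18.39%

18.39%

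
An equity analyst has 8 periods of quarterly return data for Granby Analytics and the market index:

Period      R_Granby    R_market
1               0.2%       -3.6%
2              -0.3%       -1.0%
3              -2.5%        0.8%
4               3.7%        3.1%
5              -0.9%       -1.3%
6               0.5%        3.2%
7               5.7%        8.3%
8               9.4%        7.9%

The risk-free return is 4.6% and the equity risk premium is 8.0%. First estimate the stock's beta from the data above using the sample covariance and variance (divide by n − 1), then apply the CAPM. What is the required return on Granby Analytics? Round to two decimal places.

10.71%

Mean R_i = (0.2 − 0.3 − 2.5 + 3.7 − 0.9 + 0.5 + 5.7 + 9.4) / 8 = 1.9750%
Mean R_m = (-3.6 − 1.0 + 0.8 + 3.1 − 1.3 + 3.2 + 8.3 + 7.9) / 8 = 2.1750%
Σ(R_i − R̄_i)(R_m − R̄_m) = 99.0250  ⇒  Cov = 99.0250 / 7 = 14.1464
Σ(R_m − R̄_m)² = 129.5950  ⇒  Var(R_m) = 129.5950 / 7 = 18.5136
β = Cov / Var(R_m) = 14.1464 / 18.5136 = 0.7641
E(R) = R_f + β × MRP = 4.6% + 0.7641 × 8.0% = 10.71%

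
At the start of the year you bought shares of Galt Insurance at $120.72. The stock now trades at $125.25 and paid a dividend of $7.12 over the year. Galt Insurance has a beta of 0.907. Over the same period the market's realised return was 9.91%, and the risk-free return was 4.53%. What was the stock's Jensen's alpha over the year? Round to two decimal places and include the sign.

+0.24%

Realised HPR = (P1 + D1 − P0) / P0 = (125.25 + 7.12 − 120.72) / 120.72 = 11.65 / 120.72 = 9.6504%
MRP = 9.91% − 4.53% = 5.38%
CAPM required = R_f + β·MRP = 4.53% + 0.907 × 5.38% = 9.40966%
α = realised − required = 9.6504% − 9.40966% = +0.24%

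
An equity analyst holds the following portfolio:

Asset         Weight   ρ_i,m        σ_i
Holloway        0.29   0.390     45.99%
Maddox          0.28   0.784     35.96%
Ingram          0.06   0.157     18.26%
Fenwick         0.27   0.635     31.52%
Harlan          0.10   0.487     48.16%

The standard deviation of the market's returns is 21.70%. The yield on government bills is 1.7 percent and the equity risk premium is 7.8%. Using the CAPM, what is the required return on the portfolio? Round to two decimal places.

9.25%

β_Holloway = 0.390 × 45.99% / 21.70% = 0.8265
β_Maddox = 0.784 × 35.96% / 21.70% = 1.2992
β_Ingram = 0.157 × 18.26% / 21.70% = 0.1321
β_Fenwick = 0.635 × 31.52% / 21.70% = 0.9224
β_Harlan = 0.487 × 48.16% / 21.70% = 1.0808
β_P = Σ w_i β_i = 0.29×0.8265 + 0.28×1.2992 + 0.06×0.1321 + 0.27×0.9224 + 0.10×1.0808 = 0.9685
E(R_P) = R_f + β_P × MRP = 1.7% + 0.9685 × 7.8% = 9.25%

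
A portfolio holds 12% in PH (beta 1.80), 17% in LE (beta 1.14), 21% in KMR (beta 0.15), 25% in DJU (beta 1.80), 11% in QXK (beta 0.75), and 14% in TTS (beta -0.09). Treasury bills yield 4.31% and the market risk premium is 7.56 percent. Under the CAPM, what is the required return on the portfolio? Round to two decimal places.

β_P = Σ w_i β_i = 0.12×1.80 + 0.17×1.14 + 0.21×0.15 + 0.25×1.80 + 0.11×0.75 + 0.14×-0.09 = 0.9612
E(R_P) = R_f + β_P × MRP = 4.31% + 0.9612 × 7.56% = 11.58%

11.58%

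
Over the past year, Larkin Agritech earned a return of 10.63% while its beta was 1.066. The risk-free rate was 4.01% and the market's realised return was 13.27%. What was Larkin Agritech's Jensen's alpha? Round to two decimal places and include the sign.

-3.25%

Market excess return = 13.27% − 4.01% = 9.26%
CAPM benchmark = R_f + β(R_m − R_f) = 4.01% + 1.066 × 9.26% = 13.88116%
α = actual − benchmark = 10.63% − 13.88116% = -3.25%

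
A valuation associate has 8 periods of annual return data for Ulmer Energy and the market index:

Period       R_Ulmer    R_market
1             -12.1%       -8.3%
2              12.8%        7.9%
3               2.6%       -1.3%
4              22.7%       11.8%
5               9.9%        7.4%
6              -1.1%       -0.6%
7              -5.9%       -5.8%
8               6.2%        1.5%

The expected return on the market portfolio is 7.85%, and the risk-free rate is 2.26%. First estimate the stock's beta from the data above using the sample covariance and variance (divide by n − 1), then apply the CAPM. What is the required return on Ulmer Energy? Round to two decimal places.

10.86%

Mean R_i = (-12.1 + 12.8 + 2.6 + 22.7 + 9.9 − 1.1 − 5.9 + 6.2) / 8 = 4.3875%
Mean R_m = (-8.3 + 7.9 − 1.3 + 11.8 + 7.4 − 0.6 − 5.8 + 1.5) / 8 = 1.5750%
Σ(R_i − R̄_i)(R_m − R̄_m) = 528.1875  ⇒  Cov = 528.1875 / 7 = 75.4554
Σ(R_m − R̄_m)² = 343.3950  ⇒  Var(R_m) = 343.3950 / 7 = 49.0564
β = Cov / Var(R_m) = 75.4554 / 49.0564 = 1.5381
MRP = 7.85% − 2.26% = 5.59%
E(R) = R_f + β × MRP = 2.26% + 1.5381 × 5.59% = 10.86%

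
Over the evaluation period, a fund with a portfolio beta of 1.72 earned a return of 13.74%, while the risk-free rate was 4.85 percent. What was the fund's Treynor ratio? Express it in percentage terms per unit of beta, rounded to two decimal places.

Treynor = (R_P − R_f) / β_P = (13.74% − 4.85%) / 1.7200 = 8.89% / 1.7200 = 5.17%

5.17%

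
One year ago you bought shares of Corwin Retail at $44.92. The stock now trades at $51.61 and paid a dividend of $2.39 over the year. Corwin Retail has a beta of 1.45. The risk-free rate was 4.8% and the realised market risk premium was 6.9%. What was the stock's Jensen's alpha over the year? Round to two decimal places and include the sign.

Realised HPR = (P1 + D1 − P0) / P0 = (51.61 + 2.39 − 44.92) / 44.92 = 9.08 / 44.92 = 20.2137%
CAPM required = R_f + β·MRP = 4.8% + 1.45 × 6.9% = 14.8050%
α = realised − required = 20.2137% − 14.8050% = +5.41%

+5.41%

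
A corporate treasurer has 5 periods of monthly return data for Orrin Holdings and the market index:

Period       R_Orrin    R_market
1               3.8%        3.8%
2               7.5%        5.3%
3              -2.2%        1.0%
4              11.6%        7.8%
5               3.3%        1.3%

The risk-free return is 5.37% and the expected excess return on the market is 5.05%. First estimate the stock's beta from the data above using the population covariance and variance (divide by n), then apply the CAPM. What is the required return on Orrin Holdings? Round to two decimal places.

Mean R_i = (3.8 + 7.5 − 2.2 + 11.6 + 3.3) / 5 = 4.8000%
Mean R_m = (3.8 + 5.3 + 1.0 + 7.8 + 1.3) / 5 = 3.8400%
Σ(R_i − R̄_i)(R_m − R̄_m) = 54.6000  ⇒  Cov = 54.6000 / 5 = 10.9200
Σ(R_m − R̄_m)² = 32.3320  ⇒  Var(R_m) = 32.3320 / 5 = 6.4664
β = Cov / Var(R_m) = 10.9200 / 6.4664 = 1.6887
E(R) = R_f + β × MRP = 5.37% + 1.6887 × 5.05% = 13.90%

13.90%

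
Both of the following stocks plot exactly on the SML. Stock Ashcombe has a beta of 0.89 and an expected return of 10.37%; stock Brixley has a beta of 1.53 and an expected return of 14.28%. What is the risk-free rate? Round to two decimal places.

4.93%

Both satisfy E(R) = R_f + β·MRP, so the slope of the SML is
MRP = (14.28% − 10.37%) / (1.53 − 0.89) = 3.91% / 0.64 = 6.1094%
R_f = E(R_Ashcombe) − β_Ashcombe·MRP = 10.37% − 0.89 × 6.1094% = 4.9326%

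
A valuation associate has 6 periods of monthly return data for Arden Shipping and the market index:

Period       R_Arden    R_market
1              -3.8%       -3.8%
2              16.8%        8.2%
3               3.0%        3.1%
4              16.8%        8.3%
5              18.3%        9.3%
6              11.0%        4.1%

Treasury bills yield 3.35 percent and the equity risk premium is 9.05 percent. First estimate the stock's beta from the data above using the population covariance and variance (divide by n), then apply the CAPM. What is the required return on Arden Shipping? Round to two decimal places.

19.31%

Mean R_i = (-3.8 + 16.8 + 3.0 + 16.8 + 18.3 + 11.0) / 6 = 10.3500%
Mean R_m = (-3.8 + 8.2 + 3.1 + 8.3 + 9.3 + 4.1) / 6 = 4.8667%
Σ(R_i − R̄_i)(R_m − R̄_m) = 214.0100  ⇒  Cov = 214.0100 / 6 = 35.6683
Σ(R_m − R̄_m)² = 121.3733  ⇒  Var(R_m) = 121.3733 / 6 = 20.2289
β = Cov / Var(R_m) = 35.6683 / 20.2289 = 1.7632
E(R) = R_f + β × MRP = 3.35% + 1.7632 × 9.05% = 19.31%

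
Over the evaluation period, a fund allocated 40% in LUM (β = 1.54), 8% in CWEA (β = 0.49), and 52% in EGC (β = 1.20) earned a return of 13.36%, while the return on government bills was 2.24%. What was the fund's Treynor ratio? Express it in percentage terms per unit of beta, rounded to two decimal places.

β_P = 0.40×1.54 + 0.08×0.49 + 0.52×1.20 = 1.2792
Treynor = (R_P − R_f) / β_P = (13.36% − 2.24%) / 1.2792 = 11.12% / 1.2792 = 8.69%

8.69%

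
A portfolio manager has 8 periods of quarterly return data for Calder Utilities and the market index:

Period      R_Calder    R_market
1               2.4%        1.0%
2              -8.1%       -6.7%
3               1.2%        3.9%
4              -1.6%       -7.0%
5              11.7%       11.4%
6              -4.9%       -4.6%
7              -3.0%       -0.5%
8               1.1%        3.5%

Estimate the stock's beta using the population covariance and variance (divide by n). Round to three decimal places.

0.855

Mean R_i = (2.4 − 8.1 + 1.2 − 1.6 + 11.7 − 4.9 − 3.0 + 1.1) / 8 = -0.1500%
Mean R_m = (1.0 − 6.7 + 3.9 − 7.0 + 11.4 − 4.6 − 0.5 + 3.5) / 8 = 0.1250%
Σ(R_i − R̄_i)(R_m − R̄_m) = 233.9700  ⇒  Cov = 233.9700 / 8 = 29.2463
Σ(R_m − R̄_m)² = 273.5950  ⇒  Var(R_m) = 273.5950 / 8 = 34.1994
β = Cov / Var(R_m) = 29.2463 / 34.1994 = 0.8552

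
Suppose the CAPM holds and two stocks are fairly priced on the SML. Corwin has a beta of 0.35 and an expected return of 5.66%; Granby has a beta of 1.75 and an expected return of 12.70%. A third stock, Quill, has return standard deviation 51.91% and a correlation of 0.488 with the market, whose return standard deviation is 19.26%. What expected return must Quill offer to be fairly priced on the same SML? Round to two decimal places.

10.51%

MRP = (12.70% − 5.66%) / (1.75 − 0.35) = 5.0286%
R_f = 5.66% − 0.35 × 5.0286% = 3.9000%
β_Quill = ρ·σ_i/σ_m = 0.488 × 51.91 / 19.26 = 1.3153
E(R_Quill) = R_f + β × MRP = 3.9000% + 1.3153 × 5.0286% = 10.51%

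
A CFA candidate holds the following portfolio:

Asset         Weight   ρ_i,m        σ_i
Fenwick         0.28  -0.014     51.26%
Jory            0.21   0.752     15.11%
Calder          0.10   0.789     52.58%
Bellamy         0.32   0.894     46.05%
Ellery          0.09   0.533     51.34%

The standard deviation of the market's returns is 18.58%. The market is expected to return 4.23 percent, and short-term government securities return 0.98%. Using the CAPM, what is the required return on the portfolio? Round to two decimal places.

β_Fenwick = -0.014 × 51.26% / 18.58% = -0.0386
β_Jory = 0.752 × 15.11% / 18.58% = 0.6116
β_Calder = 0.789 × 52.58% / 18.58% = 2.2328
β_Bellamy = 0.894 × 46.05% / 18.58% = 2.2158
β_Ellery = 0.533 × 51.34% / 18.58% = 1.4728
β_P = Σ w_i β_i = 0.28×-0.0386 + 0.21×0.6116 + 0.10×2.2328 + 0.32×2.2158 + 0.09×1.4728 = 1.1825
MRP = 4.23% − 0.98% = 3.25%
E(R_P) = R_f + β_P × MRP = 0.98% + 1.1825 × 3.25% = 4.82%

4.82%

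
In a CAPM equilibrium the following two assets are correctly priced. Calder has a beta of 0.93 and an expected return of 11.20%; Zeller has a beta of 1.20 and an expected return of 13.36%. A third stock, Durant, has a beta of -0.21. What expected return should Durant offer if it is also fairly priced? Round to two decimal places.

2.08%

MRP (SML slope) = (13.36% − 11.20%) / (1.20 − 0.93) = 2.16% / 0.27 = 8.0000%
R_f (intercept) = 11.20% − 0.93 × 8.0000% = 3.7600%
E(R_Durant) = R_f + β × MRP = 3.7600% + -0.21 × 8.0000% = 2.08%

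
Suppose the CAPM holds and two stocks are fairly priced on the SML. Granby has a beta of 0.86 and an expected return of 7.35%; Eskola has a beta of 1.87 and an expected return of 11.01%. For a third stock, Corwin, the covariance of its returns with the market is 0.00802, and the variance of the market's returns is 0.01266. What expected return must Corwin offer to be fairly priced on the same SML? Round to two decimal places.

6.53%

MRP = (11.01% − 7.35%) / (1.87 − 0.86) = 3.6238%
R_f = 7.35% − 0.86 × 3.6238% = 4.2335%
β_Corwin = Cov / Var(R_m) = 0.00802 / 0.01266 = 0.6335
E(R_Corwin) = R_f + β × MRP = 4.2335% + 0.6335 × 3.6238% = 6.53%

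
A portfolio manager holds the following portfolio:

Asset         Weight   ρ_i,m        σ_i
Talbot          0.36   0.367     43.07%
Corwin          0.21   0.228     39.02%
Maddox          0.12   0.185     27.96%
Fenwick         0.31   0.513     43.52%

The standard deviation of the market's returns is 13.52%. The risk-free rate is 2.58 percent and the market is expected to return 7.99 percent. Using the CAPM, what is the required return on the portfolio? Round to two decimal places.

β_Talbot = 0.367 × 43.07% / 13.52% = 1.1691
β_Corwin = 0.228 × 39.02% / 13.52% = 0.6580
β_Maddox = 0.185 × 27.96% / 13.52% = 0.3826
β_Fenwick = 0.513 × 43.52% / 13.52% = 1.6513
β_P = Σ w_i β_i = 0.36×1.1691 + 0.21×0.6580 + 0.12×0.3826 + 0.31×1.6513 = 1.1169
MRP = 7.99% − 2.58% = 5.41%
E(R_P) = R_f + β_P × MRP = 2.58% + 1.1169 × 5.41% = 8.62%

8.62%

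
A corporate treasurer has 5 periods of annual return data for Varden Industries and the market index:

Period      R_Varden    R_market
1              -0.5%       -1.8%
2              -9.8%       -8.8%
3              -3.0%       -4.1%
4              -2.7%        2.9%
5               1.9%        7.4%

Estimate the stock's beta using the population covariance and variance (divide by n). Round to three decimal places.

Mean R_i = (-0.5 − 9.8 − 3.0 − 2.7 + 1.9) / 5 = -2.8200%
Mean R_m = (-1.8 − 8.8 − 4.1 + 2.9 + 7.4) / 5 = -0.8800%
Σ(R_i − R̄_i)(R_m − R̄_m) = 93.2620  ⇒  Cov = 93.2620 / 5 = 18.6524
Σ(R_m − R̄_m)² = 156.7880  ⇒  Var(R_m) = 156.7880 / 5 = 31.3576
β = Cov / Var(R_m) = 18.6524 / 31.3576 = 0.5948

0.595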